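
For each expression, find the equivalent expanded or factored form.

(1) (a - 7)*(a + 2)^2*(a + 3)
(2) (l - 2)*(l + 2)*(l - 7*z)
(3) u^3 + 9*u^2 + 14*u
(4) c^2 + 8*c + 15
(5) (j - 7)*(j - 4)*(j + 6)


(1) = a^4 - 33*a^2 - 100*a - 84
(2) = l^3 - 7*l^2*z - 4*l + 28*z
(3) = u*(u + 2)*(u + 7)
(4) = (c + 3)*(c + 5)
(5) = j^3 - 5*j^2 - 38*j + 168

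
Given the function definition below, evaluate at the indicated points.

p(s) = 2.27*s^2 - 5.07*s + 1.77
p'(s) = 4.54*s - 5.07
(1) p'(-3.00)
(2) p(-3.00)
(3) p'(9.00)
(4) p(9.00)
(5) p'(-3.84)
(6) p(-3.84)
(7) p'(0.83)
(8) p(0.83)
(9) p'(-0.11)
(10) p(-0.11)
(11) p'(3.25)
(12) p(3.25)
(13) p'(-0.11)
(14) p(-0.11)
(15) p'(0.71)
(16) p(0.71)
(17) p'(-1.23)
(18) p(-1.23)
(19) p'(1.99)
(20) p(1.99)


(1) = -18.69
(2) = 37.41
(3) = 35.79
(4) = 140.01
(5) = -22.50
(6) = 54.71
(7) = -1.30
(8) = -0.87
(9) = -5.57
(10) = 2.36
(11) = 9.69
(12) = 9.27
(13) = -5.57
(14) = 2.36
(15) = -1.85
(16) = -0.69
(17) = -10.65
(18) = 11.44
(19) = 3.96
(20) = 0.67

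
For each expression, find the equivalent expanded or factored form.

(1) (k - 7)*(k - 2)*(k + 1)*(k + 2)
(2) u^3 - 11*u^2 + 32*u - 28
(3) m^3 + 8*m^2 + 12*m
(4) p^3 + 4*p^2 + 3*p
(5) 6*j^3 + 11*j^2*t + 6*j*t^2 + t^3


(1) = k^4 - 6*k^3 - 11*k^2 + 24*k + 28
(2) = (u - 7)*(u - 2)^2
(3) = m*(m + 2)*(m + 6)
(4) = p*(p + 1)*(p + 3)
(5) = (j + t)*(2*j + t)*(3*j + t)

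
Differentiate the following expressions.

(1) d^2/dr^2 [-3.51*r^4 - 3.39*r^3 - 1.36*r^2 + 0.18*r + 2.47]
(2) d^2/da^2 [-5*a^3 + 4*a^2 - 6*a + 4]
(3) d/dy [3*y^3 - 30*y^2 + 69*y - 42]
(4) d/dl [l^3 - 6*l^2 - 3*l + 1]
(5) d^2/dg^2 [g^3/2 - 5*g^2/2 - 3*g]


(1) = -42.12*r^2 - 20.34*r - 2.72
(2) = 8 - 30*a
(3) = 9*y^2 - 60*y + 69
(4) = 3*l^2 - 12*l - 3
(5) = 3*g - 5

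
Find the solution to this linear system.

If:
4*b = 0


Then:
b = 0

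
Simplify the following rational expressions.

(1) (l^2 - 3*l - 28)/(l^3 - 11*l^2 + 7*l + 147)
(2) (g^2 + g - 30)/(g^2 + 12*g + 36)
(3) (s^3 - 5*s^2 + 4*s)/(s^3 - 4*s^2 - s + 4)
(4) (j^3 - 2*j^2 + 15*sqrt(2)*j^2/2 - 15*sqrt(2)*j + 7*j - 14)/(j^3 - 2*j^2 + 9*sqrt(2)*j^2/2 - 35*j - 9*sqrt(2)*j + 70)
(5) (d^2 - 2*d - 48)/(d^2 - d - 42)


(1) = (l + 4)/(l^2 - 4*l - 21)
(2) = (g - 5)/(g + 6)
(3) = s/(s + 1)
(4) = (4*j + 2*sqrt(2))/(4*j - 10*sqrt(2))
(5) = (d - 8)/(d - 7)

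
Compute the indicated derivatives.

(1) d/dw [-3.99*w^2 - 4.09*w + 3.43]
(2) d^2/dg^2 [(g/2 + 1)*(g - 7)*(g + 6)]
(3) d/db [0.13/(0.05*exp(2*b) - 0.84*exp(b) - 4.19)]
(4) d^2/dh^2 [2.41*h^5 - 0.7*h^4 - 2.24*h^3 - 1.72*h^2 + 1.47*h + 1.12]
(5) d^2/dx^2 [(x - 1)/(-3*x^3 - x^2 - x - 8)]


(1) = -7.98*w - 4.09
(2) = 3*g + 1
(3) = (0.1092 - 0.013*exp(b))*exp(b)/(-0.05*exp(2*b) + 0.84*exp(b) + 4.19)^2
(4) = 48.2*h^3 - 8.4*h^2 - 13.44*h - 3.44
(5) = 2*(-(x - 1)*(9*x^2 + 2*x + 1)^2 + (9*x^2 + 2*x + (x - 1)*(9*x + 1) + 1)*(3*x^3 + x^2 + x + 8))/(3*x^3 + x^2 + x + 8)^3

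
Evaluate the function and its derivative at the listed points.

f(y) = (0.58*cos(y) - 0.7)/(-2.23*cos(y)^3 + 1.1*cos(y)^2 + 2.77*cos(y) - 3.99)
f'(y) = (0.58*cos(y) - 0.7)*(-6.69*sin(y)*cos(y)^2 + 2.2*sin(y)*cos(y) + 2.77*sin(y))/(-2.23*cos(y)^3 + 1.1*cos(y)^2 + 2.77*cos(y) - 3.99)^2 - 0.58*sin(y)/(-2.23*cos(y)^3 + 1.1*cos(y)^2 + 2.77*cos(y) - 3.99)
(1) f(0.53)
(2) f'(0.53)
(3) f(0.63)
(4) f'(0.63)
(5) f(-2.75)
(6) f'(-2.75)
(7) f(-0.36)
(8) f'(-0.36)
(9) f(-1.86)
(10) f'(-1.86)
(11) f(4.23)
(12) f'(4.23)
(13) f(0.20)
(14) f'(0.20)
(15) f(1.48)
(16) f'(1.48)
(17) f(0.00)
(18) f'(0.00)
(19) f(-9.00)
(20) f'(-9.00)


(1) = 0.09
(2) = 0.14
(3) = 0.10
(4) = 0.15
(5) = 0.32
(6) = -0.22
(7) = 0.07
(8) = -0.10
(9) = 0.19
(10) = -0.06
(11) = 0.20
(12) = -0.10
(13) = 0.06
(14) = 0.06
(15) = 0.17
(16) = 0.02
(17) = 0.05
(18) = 0.00
(19) = 0.31
(20) = -0.22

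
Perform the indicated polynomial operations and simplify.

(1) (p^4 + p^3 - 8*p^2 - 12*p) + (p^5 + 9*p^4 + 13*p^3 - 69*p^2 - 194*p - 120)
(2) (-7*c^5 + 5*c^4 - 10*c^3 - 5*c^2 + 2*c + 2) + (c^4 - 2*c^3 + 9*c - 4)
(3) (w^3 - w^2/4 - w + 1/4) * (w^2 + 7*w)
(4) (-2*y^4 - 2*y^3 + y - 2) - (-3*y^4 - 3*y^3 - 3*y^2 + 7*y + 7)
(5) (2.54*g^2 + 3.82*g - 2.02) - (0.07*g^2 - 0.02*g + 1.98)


(1) = p^5 + 10*p^4 + 14*p^3 - 77*p^2 - 206*p - 120
(2) = -7*c^5 + 6*c^4 - 12*c^3 - 5*c^2 + 11*c - 2
(3) = w^5 + 27*w^4/4 - 11*w^3/4 - 27*w^2/4 + 7*w/4
(4) = y^4 + y^3 + 3*y^2 - 6*y - 9
(5) = 2.47*g^2 + 3.84*g - 4.0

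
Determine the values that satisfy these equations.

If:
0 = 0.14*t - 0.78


Then:
t = 5.57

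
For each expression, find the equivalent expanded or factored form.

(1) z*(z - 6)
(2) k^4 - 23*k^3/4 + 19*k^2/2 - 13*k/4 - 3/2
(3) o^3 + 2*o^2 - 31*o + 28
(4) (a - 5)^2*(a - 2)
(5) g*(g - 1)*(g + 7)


(1) = z^2 - 6*z
(2) = (k - 3)*(k - 2)*(k - 1)*(k + 1/4)
(3) = (o - 4)*(o - 1)*(o + 7)
(4) = a^3 - 12*a^2 + 45*a - 50
(5) = g^3 + 6*g^2 - 7*g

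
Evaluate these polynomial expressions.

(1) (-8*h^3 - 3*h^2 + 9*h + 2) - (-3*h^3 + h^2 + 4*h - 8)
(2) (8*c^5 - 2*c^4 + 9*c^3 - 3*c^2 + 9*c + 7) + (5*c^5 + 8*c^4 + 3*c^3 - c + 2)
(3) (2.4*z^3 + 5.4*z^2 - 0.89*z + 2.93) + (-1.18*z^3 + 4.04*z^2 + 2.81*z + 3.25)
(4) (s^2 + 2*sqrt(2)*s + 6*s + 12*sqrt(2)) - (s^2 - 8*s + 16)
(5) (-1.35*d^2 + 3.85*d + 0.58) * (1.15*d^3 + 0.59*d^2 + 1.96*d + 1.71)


(1) = -5*h^3 - 4*h^2 + 5*h + 10
(2) = 13*c^5 + 6*c^4 + 12*c^3 - 3*c^2 + 8*c + 9
(3) = 1.22*z^3 + 9.44*z^2 + 1.92*z + 6.18
(4) = 2*sqrt(2)*s + 14*s - 16 + 12*sqrt(2)
(5) = -1.5525*d^5 + 3.631*d^4 + 0.2925*d^3 + 5.5797*d^2 + 7.7203*d + 0.9918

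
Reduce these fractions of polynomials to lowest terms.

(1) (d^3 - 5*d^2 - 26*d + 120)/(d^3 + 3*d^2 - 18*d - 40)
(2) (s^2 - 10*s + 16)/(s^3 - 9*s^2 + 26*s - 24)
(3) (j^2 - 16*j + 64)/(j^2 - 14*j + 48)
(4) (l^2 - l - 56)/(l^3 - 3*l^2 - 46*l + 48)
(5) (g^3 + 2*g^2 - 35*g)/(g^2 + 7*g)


(1) = (d - 6)/(d + 2)
(2) = (s - 8)/(s^2 - 7*s + 12)
(3) = (j - 8)/(j - 6)
(4) = (l + 7)/(l^2 + 5*l - 6)
(5) = g - 5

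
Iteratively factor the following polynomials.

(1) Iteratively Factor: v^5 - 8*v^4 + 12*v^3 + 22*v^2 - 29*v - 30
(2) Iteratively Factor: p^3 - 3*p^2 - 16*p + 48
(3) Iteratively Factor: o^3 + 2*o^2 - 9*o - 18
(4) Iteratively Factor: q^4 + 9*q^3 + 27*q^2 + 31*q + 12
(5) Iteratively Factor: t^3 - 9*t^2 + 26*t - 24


(1) = (v + 1)*(v^4 - 9*v^3 + 21*v^2 + v - 30) = (v + 1)^2*(v^3 - 10*v^2 + 31*v - 30) = (v - 5)*(v + 1)^2*(v^2 - 5*v + 6) = (v - 5)*(v - 2)*(v + 1)^2*(v - 3)
(2) = (p + 4)*(p^2 - 7*p + 12) = (p - 3)*(p + 4)*(p - 4)
(3) = (o + 2)*(o^2 - 9) = (o + 2)*(o + 3)*(o - 3)
(4) = (q + 1)*(q^3 + 8*q^2 + 19*q + 12) = (q + 1)*(q + 3)*(q^2 + 5*q + 4) = (q + 1)^2*(q + 3)*(q + 4)
(5) = (t - 2)*(t^2 - 7*t + 12) = (t - 4)*(t - 2)*(t - 3)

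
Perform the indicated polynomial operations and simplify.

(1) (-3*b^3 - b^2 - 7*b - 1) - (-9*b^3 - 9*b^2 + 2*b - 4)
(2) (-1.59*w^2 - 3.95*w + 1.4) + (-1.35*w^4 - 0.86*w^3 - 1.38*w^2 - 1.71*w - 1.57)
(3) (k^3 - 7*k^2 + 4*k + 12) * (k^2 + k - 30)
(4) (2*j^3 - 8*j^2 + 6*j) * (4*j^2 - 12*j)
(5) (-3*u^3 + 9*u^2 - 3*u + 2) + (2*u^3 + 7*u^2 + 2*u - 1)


(1) = 6*b^3 + 8*b^2 - 9*b + 3
(2) = -1.35*w^4 - 0.86*w^3 - 2.97*w^2 - 5.66*w - 0.17
(3) = k^5 - 6*k^4 - 33*k^3 + 226*k^2 - 108*k - 360
(4) = 8*j^5 - 56*j^4 + 120*j^3 - 72*j^2
(5) = -u^3 + 16*u^2 - u + 1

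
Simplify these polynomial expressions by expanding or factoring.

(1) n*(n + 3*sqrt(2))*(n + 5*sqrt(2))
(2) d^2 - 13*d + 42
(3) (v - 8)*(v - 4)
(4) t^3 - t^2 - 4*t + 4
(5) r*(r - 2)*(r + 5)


(1) = n^3 + 8*sqrt(2)*n^2 + 30*n
(2) = (d - 7)*(d - 6)
(3) = v^2 - 12*v + 32
(4) = (t - 2)*(t - 1)*(t + 2)
(5) = r^3 + 3*r^2 - 10*r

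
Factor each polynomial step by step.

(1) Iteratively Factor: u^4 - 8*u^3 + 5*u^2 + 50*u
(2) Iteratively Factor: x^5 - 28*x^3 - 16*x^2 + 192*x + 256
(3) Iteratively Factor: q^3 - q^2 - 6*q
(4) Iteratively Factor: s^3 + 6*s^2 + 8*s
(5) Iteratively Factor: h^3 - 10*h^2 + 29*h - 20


(1) = (u - 5)*(u^3 - 3*u^2 - 10*u) = (u - 5)^2*(u^2 + 2*u) = u*(u - 5)^2*(u + 2)
(2) = (x + 4)*(x^4 - 4*x^3 - 12*x^2 + 32*x + 64) = (x + 2)*(x + 4)*(x^3 - 6*x^2 + 32) = (x - 4)*(x + 2)*(x + 4)*(x^2 - 2*x - 8) = (x - 4)^2*(x + 2)*(x + 4)*(x + 2)
(3) = (q)*(q^2 - q - 6) = q*(q + 2)*(q - 3)
(4) = (s + 4)*(s^2 + 2*s) = s*(s + 4)*(s + 2)
(5) = (h - 5)*(h^2 - 5*h + 4) = (h - 5)*(h - 4)*(h - 1)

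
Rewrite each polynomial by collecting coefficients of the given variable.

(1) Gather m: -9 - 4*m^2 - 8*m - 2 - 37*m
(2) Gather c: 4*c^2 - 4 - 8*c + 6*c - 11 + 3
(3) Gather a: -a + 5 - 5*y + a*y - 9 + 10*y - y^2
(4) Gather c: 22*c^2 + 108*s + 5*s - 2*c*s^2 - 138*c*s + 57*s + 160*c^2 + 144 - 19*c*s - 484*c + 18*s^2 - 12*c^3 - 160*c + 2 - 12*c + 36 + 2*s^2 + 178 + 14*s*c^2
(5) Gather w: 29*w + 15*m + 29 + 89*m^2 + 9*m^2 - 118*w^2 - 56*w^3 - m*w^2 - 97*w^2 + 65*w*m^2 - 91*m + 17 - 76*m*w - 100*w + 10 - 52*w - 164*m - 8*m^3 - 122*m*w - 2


(1) = -4*m^2 - 45*m - 11
(2) = 4*c^2 - 2*c - 12
(3) = a*(y - 1) - y^2 + 5*y - 4
(4) = -12*c^3 + c^2*(14*s + 182) + c*(-2*s^2 - 157*s - 656) + 20*s^2 + 170*s + 360
(5) = -8*m^3 + 98*m^2 - 240*m - 56*w^3 + w^2*(-m - 215) + w*(65*m^2 - 198*m - 123) + 54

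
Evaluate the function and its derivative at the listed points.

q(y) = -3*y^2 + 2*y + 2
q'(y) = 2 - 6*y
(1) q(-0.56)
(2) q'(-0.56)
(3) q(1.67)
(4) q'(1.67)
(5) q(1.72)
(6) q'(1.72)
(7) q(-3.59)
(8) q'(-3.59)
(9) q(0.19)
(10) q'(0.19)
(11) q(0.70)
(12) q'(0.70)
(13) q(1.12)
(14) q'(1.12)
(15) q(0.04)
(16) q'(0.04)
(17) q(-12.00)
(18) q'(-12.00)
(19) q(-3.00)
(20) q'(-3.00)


(1) = -0.06
(2) = 5.36
(3) = -3.03
(4) = -8.02
(5) = -3.44
(6) = -8.32
(7) = -43.84
(8) = 23.54
(9) = 2.27
(10) = 0.86
(11) = 1.93
(12) = -2.20
(13) = 0.48
(14) = -4.72
(15) = 2.08
(16) = 1.76
(17) = -454.00
(18) = 74.00
(19) = -31.00
(20) = 20.00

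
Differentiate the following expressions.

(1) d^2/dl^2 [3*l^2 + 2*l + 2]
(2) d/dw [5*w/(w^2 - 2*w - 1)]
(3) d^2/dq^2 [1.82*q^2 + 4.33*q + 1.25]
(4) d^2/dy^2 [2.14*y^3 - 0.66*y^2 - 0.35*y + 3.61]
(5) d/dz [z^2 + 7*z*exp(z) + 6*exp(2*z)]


(1) = 6
(2) = 5*(w^2 - 2*w*(w - 1) - 2*w - 1)/(-w^2 + 2*w + 1)^2
(3) = 3.64000000000000
(4) = 12.84*y - 1.32
(5) = 7*z*exp(z) + 2*z + 12*exp(2*z) + 7*exp(z)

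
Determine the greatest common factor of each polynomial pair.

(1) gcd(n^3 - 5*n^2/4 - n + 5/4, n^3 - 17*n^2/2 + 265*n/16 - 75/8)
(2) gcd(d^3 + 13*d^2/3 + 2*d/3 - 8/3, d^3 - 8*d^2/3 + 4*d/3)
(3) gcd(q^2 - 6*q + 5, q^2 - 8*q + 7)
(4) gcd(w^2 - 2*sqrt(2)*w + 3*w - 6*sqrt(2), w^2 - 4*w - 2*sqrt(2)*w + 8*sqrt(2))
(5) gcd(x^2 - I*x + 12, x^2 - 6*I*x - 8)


(1) = n - 5/4
(2) = d - 2/3
(3) = q - 1
(4) = gcd((w + 3)*(w - 2*sqrt(2)), (w - 4)*(w - 2*sqrt(2))) = w - 2*sqrt(2)
(5) = gcd((x - 4*I)*(x + 3*I), (x - 4*I)*(x - 2*I)) = x - 4*I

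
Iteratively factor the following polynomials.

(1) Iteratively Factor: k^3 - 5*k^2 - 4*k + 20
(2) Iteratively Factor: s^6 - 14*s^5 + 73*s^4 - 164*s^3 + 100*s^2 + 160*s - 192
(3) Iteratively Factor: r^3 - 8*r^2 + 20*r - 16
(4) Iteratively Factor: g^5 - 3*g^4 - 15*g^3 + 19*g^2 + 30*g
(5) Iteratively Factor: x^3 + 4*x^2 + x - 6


(1) = (k - 5)*(k^2 - 4) = (k - 5)*(k + 2)*(k - 2)
(2) = (s - 2)*(s^5 - 12*s^4 + 49*s^3 - 66*s^2 - 32*s + 96) = (s - 3)*(s - 2)*(s^4 - 9*s^3 + 22*s^2 - 32) = (s - 3)*(s - 2)^2*(s^3 - 7*s^2 + 8*s + 16) = (s - 3)*(s - 2)^2*(s + 1)*(s^2 - 8*s + 16) = (s - 4)*(s - 3)*(s - 2)^2*(s + 1)*(s - 4)
(3) = (r - 2)*(r^2 - 6*r + 8) = (r - 4)*(r - 2)*(r - 2)
(4) = (g - 2)*(g^4 - g^3 - 17*g^2 - 15*g) = g*(g - 2)*(g^3 - g^2 - 17*g - 15) = g*(g - 5)*(g - 2)*(g^2 + 4*g + 3) = g*(g - 5)*(g - 2)*(g + 3)*(g + 1)
(5) = (x - 1)*(x^2 + 5*x + 6) = (x - 1)*(x + 2)*(x + 3)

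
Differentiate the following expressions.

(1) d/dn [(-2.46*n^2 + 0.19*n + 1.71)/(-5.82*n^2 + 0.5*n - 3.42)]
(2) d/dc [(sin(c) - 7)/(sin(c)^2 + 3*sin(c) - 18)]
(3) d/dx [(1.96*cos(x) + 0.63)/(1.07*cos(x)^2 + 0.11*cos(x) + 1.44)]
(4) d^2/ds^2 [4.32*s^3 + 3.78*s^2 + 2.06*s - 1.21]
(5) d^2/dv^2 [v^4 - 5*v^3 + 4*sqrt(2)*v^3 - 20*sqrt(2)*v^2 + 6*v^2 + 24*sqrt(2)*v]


(1) = (-0.1242*n^2 + 36.7308*n - 1.5048)/(33.8724*n^4 - 5.82*n^3 + 40.0588*n^2 - 3.42*n + 11.6964)
(2) = (14*sin(c) + cos(c)^2 + 2)*cos(c)/(sin(c)^2 + 3*sin(c) - 18)^2
(3) = (2.0972*cos(x)^2 + 1.3482*cos(x) - 2.7531)*sin(x)/(1.1449*cos(x)^4 + 0.2354*cos(x)^3 + 3.0937*cos(x)^2 + 0.3168*cos(x) + 2.0736)
(4) = 25.92*s + 7.56
(5) = 12*v^2 - 30*v + 24*sqrt(2)*v - 40*sqrt(2) + 12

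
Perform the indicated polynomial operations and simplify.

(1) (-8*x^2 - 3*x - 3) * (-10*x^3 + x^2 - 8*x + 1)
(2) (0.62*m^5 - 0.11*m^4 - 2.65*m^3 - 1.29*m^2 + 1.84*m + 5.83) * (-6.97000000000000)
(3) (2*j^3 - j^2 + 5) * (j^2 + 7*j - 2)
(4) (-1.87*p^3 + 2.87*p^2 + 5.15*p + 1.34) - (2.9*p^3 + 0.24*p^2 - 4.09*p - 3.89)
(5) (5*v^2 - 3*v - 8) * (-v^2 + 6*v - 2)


(1) = 80*x^5 + 22*x^4 + 91*x^3 + 13*x^2 + 21*x - 3
(2) = -4.3214*m^5 + 0.7667*m^4 + 18.4705*m^3 + 8.9913*m^2 - 12.8248*m - 40.6351
(3) = 2*j^5 + 13*j^4 - 11*j^3 + 7*j^2 + 35*j - 10
(4) = -4.77*p^3 + 2.63*p^2 + 9.24*p + 5.23
(5) = -5*v^4 + 33*v^3 - 20*v^2 - 42*v + 16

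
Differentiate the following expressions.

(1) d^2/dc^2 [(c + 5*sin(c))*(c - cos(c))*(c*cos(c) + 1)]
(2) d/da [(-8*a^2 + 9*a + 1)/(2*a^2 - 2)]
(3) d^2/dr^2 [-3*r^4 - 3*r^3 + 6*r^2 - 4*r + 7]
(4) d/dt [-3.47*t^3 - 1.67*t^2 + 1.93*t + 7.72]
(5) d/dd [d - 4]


(1) = -c^3*cos(c) - 6*c^2*sin(c) - 10*c^2*sin(2*c) + 2*c^2*cos(2*c) - 15*c*sin(c)/4 + 4*c*sin(2*c) + 45*c*sin(3*c)/4 + 7*c*cos(c) + 20*c*cos(2*c) + 2*sin(c) + 15*sin(2*c) + 15*cos(c)/2 - cos(2*c) - 15*cos(3*c)/2 + 1
(2) = (-9*a^2 + 14*a - 9)/(2*(a^4 - 2*a^2 + 1))
(3) = -36*r^2 - 18*r + 12
(4) = -10.41*t^2 - 3.34*t + 1.93
(5) = 1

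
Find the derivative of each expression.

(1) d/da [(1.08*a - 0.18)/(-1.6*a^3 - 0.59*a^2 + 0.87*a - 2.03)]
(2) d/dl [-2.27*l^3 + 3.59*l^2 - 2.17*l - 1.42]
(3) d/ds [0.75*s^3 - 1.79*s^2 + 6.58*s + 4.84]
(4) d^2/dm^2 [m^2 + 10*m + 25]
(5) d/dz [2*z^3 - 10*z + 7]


(1) = (3.456*a^3 - 0.2268*a^2 - 0.2124*a - 2.0358)/(2.56*a^6 + 1.888*a^5 - 2.4359*a^4 + 5.4694*a^3 + 3.1523*a^2 - 3.5322*a + 4.1209)
(2) = -6.81*l^2 + 7.18*l - 2.17
(3) = 2.25*s^2 - 3.58*s + 6.58
(4) = 2
(5) = 6*z^2 - 10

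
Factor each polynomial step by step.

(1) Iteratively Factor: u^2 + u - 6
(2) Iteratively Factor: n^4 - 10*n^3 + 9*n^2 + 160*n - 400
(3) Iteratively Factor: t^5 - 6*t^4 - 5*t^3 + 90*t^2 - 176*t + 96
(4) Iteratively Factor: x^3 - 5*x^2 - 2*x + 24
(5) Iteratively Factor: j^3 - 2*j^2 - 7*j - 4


(1) = (u + 3)*(u - 2)
(2) = (n - 5)*(n^3 - 5*n^2 - 16*n + 80) = (n - 5)*(n - 4)*(n^2 - n - 20) = (n - 5)*(n - 4)*(n + 4)*(n - 5)
(3) = (t - 3)*(t^4 - 3*t^3 - 14*t^2 + 48*t - 32) = (t - 3)*(t - 2)*(t^3 - t^2 - 16*t + 16) = (t - 3)*(t - 2)*(t - 1)*(t^2 - 16) = (t - 4)*(t - 3)*(t - 2)*(t - 1)*(t + 4)
(4) = (x - 4)*(x^2 - x - 6) = (x - 4)*(x - 3)*(x + 2)
(5) = (j + 1)*(j^2 - 3*j - 4) = (j + 1)^2*(j - 4)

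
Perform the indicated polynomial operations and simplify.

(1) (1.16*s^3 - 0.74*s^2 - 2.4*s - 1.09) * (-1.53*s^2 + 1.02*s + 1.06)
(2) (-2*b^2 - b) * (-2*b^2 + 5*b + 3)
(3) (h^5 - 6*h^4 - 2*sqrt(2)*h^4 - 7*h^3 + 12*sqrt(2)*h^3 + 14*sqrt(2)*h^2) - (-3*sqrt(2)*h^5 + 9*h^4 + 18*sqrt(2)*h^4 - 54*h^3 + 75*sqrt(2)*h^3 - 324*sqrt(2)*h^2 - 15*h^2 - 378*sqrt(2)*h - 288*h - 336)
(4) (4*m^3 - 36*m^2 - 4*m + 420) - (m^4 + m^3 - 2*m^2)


(1) = -1.7748*s^5 + 2.3154*s^4 + 4.1468*s^3 - 1.5647*s^2 - 3.6558*s - 1.1554
(2) = 4*b^4 - 8*b^3 - 11*b^2 - 3*b
(3) = h^5 + 3*sqrt(2)*h^5 - 20*sqrt(2)*h^4 - 15*h^4 - 63*sqrt(2)*h^3 + 47*h^3 + 15*h^2 + 338*sqrt(2)*h^2 + 288*h + 378*sqrt(2)*h + 336
(4) = -m^4 + 3*m^3 - 34*m^2 - 4*m + 420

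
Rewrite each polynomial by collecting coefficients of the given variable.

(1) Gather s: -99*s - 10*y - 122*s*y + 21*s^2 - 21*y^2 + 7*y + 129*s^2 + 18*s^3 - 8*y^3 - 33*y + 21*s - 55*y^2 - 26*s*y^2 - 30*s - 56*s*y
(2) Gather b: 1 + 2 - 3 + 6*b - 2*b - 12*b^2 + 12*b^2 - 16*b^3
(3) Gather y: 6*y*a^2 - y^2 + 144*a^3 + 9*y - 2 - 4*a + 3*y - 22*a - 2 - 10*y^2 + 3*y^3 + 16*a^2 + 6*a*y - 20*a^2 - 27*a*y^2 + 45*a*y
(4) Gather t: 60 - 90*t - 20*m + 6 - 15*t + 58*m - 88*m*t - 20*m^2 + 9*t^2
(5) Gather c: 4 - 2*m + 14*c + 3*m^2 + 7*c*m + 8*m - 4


(1) = 18*s^3 + 150*s^2 + s*(-26*y^2 - 178*y - 108) - 8*y^3 - 76*y^2 - 36*y
(2) = -16*b^3 + 4*b
(3) = 144*a^3 - 4*a^2 - 26*a + 3*y^3 + y^2*(-27*a - 11) + y*(6*a^2 + 51*a + 12) - 4
(4) = -20*m^2 + 38*m + 9*t^2 + t*(-88*m - 105) + 66
(5) = c*(7*m + 14) + 3*m^2 + 6*m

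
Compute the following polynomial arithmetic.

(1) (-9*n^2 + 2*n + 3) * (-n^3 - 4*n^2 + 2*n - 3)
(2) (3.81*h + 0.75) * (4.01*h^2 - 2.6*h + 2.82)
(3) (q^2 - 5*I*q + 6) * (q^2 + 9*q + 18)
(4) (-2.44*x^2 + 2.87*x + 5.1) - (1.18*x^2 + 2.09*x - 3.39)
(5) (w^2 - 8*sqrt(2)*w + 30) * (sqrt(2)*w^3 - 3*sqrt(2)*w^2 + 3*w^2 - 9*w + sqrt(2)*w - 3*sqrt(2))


(1) = 9*n^5 + 34*n^4 - 29*n^3 + 19*n^2 - 9
(2) = 15.2781*h^3 - 6.8985*h^2 + 8.7942*h + 2.115
(3) = q^4 + 9*q^3 - 5*I*q^3 + 24*q^2 - 45*I*q^2 + 54*q - 90*I*q + 108
(4) = -3.62*x^2 + 0.78*x + 8.49
(5) = sqrt(2)*w^5 - 13*w^4 - 3*sqrt(2)*w^4 + 7*sqrt(2)*w^3 + 39*w^3 - 21*sqrt(2)*w^2 + 74*w^2 - 222*w + 30*sqrt(2)*w - 90*sqrt(2)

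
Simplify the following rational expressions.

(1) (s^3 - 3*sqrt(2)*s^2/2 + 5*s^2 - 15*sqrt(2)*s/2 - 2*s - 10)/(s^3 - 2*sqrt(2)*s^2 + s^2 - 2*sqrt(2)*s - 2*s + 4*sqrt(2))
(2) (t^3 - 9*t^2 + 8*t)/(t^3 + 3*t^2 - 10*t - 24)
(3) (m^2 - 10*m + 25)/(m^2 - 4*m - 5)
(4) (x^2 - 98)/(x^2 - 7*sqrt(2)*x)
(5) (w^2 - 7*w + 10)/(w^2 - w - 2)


(1) = (2*s^2 + s*(sqrt(2) + 10) + 5*sqrt(2))/(2*s^2 + 2*s - 4)
(2) = (t^3 - 9*t^2 + 8*t)/(t^3 + 3*t^2 - 10*t - 24)
(3) = (m - 5)/(m + 1)
(4) = (x + 7*sqrt(2))/x
(5) = (w - 5)/(w + 1)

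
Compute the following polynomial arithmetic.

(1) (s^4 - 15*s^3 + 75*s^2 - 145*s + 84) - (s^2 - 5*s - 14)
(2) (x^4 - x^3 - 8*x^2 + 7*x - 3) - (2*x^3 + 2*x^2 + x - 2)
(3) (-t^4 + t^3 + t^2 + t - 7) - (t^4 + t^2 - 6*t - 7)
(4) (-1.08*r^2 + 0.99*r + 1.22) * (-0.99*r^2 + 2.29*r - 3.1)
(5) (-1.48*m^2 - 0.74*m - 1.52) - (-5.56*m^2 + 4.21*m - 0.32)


(1) = s^4 - 15*s^3 + 74*s^2 - 140*s + 98
(2) = x^4 - 3*x^3 - 10*x^2 + 6*x - 1
(3) = -2*t^4 + t^3 + 7*t
(4) = 1.0692*r^4 - 3.4533*r^3 + 4.4073*r^2 - 0.2752*r - 3.782
(5) = 4.08*m^2 - 4.95*m - 1.2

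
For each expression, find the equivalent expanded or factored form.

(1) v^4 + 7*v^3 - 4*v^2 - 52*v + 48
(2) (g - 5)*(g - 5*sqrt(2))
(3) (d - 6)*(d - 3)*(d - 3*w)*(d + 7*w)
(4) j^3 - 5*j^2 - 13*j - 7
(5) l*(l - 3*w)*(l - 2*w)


(1) = (v - 2)*(v - 1)*(v + 4)*(v + 6)
(2) = g^2 - 5*sqrt(2)*g - 5*g + 25*sqrt(2)
(3) = d^4 + 4*d^3*w - 9*d^3 - 21*d^2*w^2 - 36*d^2*w + 18*d^2 + 189*d*w^2 + 72*d*w - 378*w^2
(4) = (j - 7)*(j + 1)^2
(5) = l^3 - 5*l^2*w + 6*l*w^2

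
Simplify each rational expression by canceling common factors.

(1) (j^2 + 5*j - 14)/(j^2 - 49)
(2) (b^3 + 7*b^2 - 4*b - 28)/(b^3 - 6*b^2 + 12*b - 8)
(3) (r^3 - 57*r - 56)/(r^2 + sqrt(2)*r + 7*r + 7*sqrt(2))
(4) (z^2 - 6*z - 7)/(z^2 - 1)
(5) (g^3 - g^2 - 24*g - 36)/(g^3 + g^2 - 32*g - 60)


(1) = (j - 2)/(j - 7)
(2) = (b^2 + 9*b + 14)/(b^2 - 4*b + 4)
(3) = (r^2 - 7*r - 8)/(r + sqrt(2))
(4) = (z - 7)/(z - 1)
(5) = (g + 3)/(g + 5)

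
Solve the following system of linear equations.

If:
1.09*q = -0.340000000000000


Then:
q = -0.31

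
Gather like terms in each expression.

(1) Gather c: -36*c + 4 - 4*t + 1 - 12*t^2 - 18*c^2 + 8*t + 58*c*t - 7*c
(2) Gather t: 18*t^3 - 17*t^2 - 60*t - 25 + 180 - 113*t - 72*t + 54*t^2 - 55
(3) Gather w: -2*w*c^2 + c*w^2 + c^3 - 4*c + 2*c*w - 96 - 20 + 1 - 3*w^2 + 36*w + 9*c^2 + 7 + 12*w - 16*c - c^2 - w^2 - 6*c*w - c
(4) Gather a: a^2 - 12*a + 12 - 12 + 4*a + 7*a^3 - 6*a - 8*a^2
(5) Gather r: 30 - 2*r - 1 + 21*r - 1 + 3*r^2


(1) = -18*c^2 + c*(58*t - 43) - 12*t^2 + 4*t + 5
(2) = 18*t^3 + 37*t^2 - 245*t + 100
(3) = c^3 + 8*c^2 - 21*c + w^2*(c - 4) + w*(-2*c^2 - 4*c + 48) - 108
(4) = 7*a^3 - 7*a^2 - 14*a
(5) = 3*r^2 + 19*r + 28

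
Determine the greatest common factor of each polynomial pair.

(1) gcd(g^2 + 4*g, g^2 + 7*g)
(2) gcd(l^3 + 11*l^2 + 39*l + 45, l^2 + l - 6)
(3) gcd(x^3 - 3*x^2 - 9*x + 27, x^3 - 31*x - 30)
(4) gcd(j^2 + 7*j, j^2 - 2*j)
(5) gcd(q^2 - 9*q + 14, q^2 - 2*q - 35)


(1) = g
(2) = l + 3
(3) = 1
(4) = j
(5) = gcd((q - 7)*(q - 2), (q - 7)*(q + 5)) = q - 7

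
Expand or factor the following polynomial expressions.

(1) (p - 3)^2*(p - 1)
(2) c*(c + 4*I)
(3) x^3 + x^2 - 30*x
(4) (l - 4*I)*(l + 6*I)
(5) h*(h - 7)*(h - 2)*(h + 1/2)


(1) = p^3 - 7*p^2 + 15*p - 9
(2) = c^2 + 4*I*c
(3) = x*(x - 5)*(x + 6)
(4) = l^2 + 2*I*l + 24
(5) = h^4 - 17*h^3/2 + 19*h^2/2 + 7*h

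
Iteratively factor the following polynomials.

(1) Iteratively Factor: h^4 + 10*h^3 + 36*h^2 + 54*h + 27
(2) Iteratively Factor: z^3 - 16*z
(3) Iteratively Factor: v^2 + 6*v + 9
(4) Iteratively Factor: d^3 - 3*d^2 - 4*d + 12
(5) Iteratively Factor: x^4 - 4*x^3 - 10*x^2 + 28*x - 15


(1) = (h + 1)*(h^3 + 9*h^2 + 27*h + 27) = (h + 1)*(h + 3)*(h^2 + 6*h + 9) = (h + 1)*(h + 3)^2*(h + 3)
(2) = (z)*(z^2 - 16) = z*(z + 4)*(z - 4)
(3) = (v + 3)*(v + 3)
(4) = (d + 2)*(d^2 - 5*d + 6) = (d - 2)*(d + 2)*(d - 3)
(5) = (x - 1)*(x^3 - 3*x^2 - 13*x + 15) = (x - 5)*(x - 1)*(x^2 + 2*x - 3) = (x - 5)*(x - 1)^2*(x + 3)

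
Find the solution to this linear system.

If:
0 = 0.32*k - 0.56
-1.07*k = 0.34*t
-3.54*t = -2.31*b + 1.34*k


Then:
b = -7.42
k = 1.75
t = -5.51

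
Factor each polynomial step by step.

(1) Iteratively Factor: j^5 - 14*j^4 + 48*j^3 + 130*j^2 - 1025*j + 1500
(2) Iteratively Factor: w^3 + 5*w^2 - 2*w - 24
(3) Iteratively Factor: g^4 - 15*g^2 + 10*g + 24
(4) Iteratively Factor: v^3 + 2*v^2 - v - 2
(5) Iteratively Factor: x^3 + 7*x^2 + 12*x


(1) = (j - 5)*(j^4 - 9*j^3 + 3*j^2 + 145*j - 300) = (j - 5)^2*(j^3 - 4*j^2 - 17*j + 60) = (j - 5)^3*(j^2 + j - 12) = (j - 5)^3*(j + 4)*(j - 3)
(2) = (w + 4)*(w^2 + w - 6) = (w - 2)*(w + 4)*(w + 3)
(3) = (g - 2)*(g^3 + 2*g^2 - 11*g - 12) = (g - 3)*(g - 2)*(g^2 + 5*g + 4) = (g - 3)*(g - 2)*(g + 1)*(g + 4)
(4) = (v + 1)*(v^2 + v - 2) = (v + 1)*(v + 2)*(v - 1)
(5) = (x + 3)*(x^2 + 4*x) = (x + 3)*(x + 4)*(x)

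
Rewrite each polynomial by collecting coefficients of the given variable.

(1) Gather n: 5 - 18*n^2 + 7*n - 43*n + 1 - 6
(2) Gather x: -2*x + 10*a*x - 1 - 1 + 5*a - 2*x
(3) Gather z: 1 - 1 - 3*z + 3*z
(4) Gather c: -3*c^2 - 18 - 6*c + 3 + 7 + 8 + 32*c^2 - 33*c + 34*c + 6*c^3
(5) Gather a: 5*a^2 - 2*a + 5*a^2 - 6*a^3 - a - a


(1) = -18*n^2 - 36*n
(2) = 5*a + x*(10*a - 4) - 2
(3) = 0
(4) = 6*c^3 + 29*c^2 - 5*c
(5) = -6*a^3 + 10*a^2 - 4*a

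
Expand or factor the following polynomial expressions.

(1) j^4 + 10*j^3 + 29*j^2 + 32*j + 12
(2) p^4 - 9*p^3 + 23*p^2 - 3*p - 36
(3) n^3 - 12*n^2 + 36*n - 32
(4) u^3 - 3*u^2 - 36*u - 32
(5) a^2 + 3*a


(1) = (j + 1)^2*(j + 2)*(j + 6)
(2) = (p - 4)*(p - 3)^2*(p + 1)
(3) = (n - 8)*(n - 2)^2
(4) = (u - 8)*(u + 1)*(u + 4)
(5) = a*(a + 3)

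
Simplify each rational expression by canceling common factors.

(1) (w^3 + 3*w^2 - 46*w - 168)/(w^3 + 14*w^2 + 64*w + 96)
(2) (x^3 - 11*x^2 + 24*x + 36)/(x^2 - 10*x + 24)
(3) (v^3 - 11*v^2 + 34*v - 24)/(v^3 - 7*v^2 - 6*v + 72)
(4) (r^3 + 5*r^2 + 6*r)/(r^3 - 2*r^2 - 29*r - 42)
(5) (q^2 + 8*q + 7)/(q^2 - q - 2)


(1) = (w - 7)/(w + 4)
(2) = (x^2 - 5*x - 6)/(x - 4)
(3) = (v - 1)/(v + 3)
(4) = r/(r - 7)
(5) = (q + 7)/(q - 2)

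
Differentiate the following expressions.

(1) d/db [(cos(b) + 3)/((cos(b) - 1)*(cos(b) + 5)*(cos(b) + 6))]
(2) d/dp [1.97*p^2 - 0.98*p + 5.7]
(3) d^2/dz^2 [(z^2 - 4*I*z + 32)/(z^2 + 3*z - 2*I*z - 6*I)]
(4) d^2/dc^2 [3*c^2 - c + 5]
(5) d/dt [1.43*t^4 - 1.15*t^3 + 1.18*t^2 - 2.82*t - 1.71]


(1) = (123*cos(b) + 19*cos(2*b) + cos(3*b) + 193)*sin(b)/(2*(cos(b) - 1)^2*(cos(b) + 5)^2*(cos(b) + 6)^2)
(2) = 3.94*p - 0.98
(3) = (z^3*(-6 - 4*I) + z^2*(192 + 36*I) + z*(720 - 384*I) + 392 - 480*I)/(z^6 + z^5*(9 - 6*I) + z^4*(15 - 54*I) + z^3*(-81 - 154*I) + z^2*(-324 - 90*I) + z*(-324 + 216*I) + 216*I)
(4) = 6
(5) = 5.72*t^3 - 3.45*t^2 + 2.36*t - 2.82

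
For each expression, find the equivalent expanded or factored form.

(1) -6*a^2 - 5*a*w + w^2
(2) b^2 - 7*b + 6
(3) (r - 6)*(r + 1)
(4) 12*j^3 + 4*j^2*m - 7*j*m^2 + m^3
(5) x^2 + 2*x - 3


(1) = (-6*a + w)*(a + w)
(2) = (b - 6)*(b - 1)
(3) = r^2 - 5*r - 6
(4) = (-6*j + m)*(-2*j + m)*(j + m)
(5) = (x - 1)*(x + 3)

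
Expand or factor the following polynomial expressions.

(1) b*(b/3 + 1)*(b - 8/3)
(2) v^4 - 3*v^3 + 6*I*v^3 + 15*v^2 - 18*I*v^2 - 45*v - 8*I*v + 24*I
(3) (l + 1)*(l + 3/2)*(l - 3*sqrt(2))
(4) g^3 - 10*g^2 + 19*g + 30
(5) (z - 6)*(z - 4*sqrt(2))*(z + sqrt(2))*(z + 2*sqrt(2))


(1) = b^3/3 + b^2/9 - 8*b/3
(2) = (v - 3)*(v - I)^2*(v + 8*I)
(3) = l^3 - 3*sqrt(2)*l^2 + 5*l^2/2 - 15*sqrt(2)*l/2 + 3*l/2 - 9*sqrt(2)/2
(4) = (g - 6)*(g - 5)*(g + 1)
(5) = z^4 - 6*z^3 - sqrt(2)*z^3 - 20*z^2 + 6*sqrt(2)*z^2 - 16*sqrt(2)*z + 120*z + 96*sqrt(2)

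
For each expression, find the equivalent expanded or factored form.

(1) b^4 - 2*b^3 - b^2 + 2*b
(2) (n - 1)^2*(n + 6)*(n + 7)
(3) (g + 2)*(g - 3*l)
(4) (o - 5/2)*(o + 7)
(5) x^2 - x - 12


(1) = b*(b - 2)*(b - 1)*(b + 1)
(2) = n^4 + 11*n^3 + 17*n^2 - 71*n + 42
(3) = g^2 - 3*g*l + 2*g - 6*l
(4) = o^2 + 9*o/2 - 35/2
(5) = (x - 4)*(x + 3)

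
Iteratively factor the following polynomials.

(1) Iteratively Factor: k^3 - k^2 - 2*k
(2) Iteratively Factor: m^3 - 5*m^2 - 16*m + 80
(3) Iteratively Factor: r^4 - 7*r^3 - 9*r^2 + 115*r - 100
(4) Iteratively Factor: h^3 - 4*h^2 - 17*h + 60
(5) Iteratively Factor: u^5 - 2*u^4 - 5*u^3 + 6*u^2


(1) = (k)*(k^2 - k - 2) = k*(k + 1)*(k - 2)
(2) = (m + 4)*(m^2 - 9*m + 20) = (m - 4)*(m + 4)*(m - 5)
(3) = (r + 4)*(r^3 - 11*r^2 + 35*r - 25) = (r - 1)*(r + 4)*(r^2 - 10*r + 25) = (r - 5)*(r - 1)*(r + 4)*(r - 5)
(4) = (h + 4)*(h^2 - 8*h + 15) = (h - 5)*(h + 4)*(h - 3)
(5) = (u + 2)*(u^4 - 4*u^3 + 3*u^2) = u*(u + 2)*(u^3 - 4*u^2 + 3*u) = u*(u - 3)*(u + 2)*(u^2 - u) = u*(u - 3)*(u - 1)*(u + 2)*(u)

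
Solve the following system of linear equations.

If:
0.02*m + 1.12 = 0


Then:
m = -56.00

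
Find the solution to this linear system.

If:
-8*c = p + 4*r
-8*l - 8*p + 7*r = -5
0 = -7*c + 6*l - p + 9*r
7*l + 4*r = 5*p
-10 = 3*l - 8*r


Then:
No Solution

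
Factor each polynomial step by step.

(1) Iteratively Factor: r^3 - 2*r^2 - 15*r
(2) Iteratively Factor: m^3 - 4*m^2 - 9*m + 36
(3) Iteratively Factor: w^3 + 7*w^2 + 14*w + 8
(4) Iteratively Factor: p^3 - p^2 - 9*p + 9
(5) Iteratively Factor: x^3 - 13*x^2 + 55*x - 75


(1) = (r - 5)*(r^2 + 3*r) = r*(r - 5)*(r + 3)
(2) = (m - 4)*(m^2 - 9) = (m - 4)*(m - 3)*(m + 3)
(3) = (w + 4)*(w^2 + 3*w + 2) = (w + 2)*(w + 4)*(w + 1)
(4) = (p - 1)*(p^2 - 9) = (p - 1)*(p + 3)*(p - 3)
(5) = (x - 3)*(x^2 - 10*x + 25) = (x - 5)*(x - 3)*(x - 5)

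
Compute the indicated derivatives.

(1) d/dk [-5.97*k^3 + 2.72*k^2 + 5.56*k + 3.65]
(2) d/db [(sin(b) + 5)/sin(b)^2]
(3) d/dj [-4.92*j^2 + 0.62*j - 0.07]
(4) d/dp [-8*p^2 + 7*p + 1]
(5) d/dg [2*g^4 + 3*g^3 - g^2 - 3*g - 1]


(1) = -17.91*k^2 + 5.44*k + 5.56
(2) = -(sin(b) + 10)*cos(b)/sin(b)^3
(3) = 0.62 - 9.84*j
(4) = 7 - 16*p
(5) = 8*g^3 + 9*g^2 - 2*g - 3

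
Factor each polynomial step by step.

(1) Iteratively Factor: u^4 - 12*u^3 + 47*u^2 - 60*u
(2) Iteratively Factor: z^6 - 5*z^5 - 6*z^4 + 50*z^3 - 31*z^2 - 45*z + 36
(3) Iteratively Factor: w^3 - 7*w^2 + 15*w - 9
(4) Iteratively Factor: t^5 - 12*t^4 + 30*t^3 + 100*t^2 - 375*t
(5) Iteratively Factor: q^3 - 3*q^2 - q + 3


(1) = (u)*(u^3 - 12*u^2 + 47*u - 60) = u*(u - 4)*(u^2 - 8*u + 15) = u*(u - 5)*(u - 4)*(u - 3)
(2) = (z - 4)*(z^5 - z^4 - 10*z^3 + 10*z^2 + 9*z - 9) = (z - 4)*(z + 1)*(z^4 - 2*z^3 - 8*z^2 + 18*z - 9) = (z - 4)*(z - 3)*(z + 1)*(z^3 + z^2 - 5*z + 3) = (z - 4)*(z - 3)*(z + 1)*(z + 3)*(z^2 - 2*z + 1) = (z - 4)*(z - 3)*(z - 1)*(z + 1)*(z + 3)*(z - 1)
(3) = (w - 3)*(w^2 - 4*w + 3) = (w - 3)^2*(w - 1)
(4) = (t - 5)*(t^4 - 7*t^3 - 5*t^2 + 75*t) = (t - 5)^2*(t^3 - 2*t^2 - 15*t) = (t - 5)^2*(t + 3)*(t^2 - 5*t) = (t - 5)^3*(t + 3)*(t)
(5) = (q + 1)*(q^2 - 4*q + 3) = (q - 1)*(q + 1)*(q - 3)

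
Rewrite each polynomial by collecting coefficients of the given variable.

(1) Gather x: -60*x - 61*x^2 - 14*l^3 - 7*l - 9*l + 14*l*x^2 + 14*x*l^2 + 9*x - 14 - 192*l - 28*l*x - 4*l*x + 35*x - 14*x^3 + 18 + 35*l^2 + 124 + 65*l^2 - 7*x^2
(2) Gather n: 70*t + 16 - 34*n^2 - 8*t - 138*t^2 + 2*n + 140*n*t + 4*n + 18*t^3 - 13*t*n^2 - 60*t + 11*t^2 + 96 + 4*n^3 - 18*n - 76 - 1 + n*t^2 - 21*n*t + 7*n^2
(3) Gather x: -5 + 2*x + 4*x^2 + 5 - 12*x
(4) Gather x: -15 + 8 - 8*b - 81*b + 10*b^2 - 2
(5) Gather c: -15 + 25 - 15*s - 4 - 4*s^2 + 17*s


(1) = -14*l^3 + 100*l^2 - 208*l - 14*x^3 + x^2*(14*l - 68) + x*(14*l^2 - 32*l - 16) + 128
(2) = 4*n^3 + n^2*(-13*t - 27) + n*(t^2 + 119*t - 12) + 18*t^3 - 127*t^2 + 2*t + 35
(3) = 4*x^2 - 10*x
(4) = 10*b^2 - 89*b - 9
(5) = -4*s^2 + 2*s + 6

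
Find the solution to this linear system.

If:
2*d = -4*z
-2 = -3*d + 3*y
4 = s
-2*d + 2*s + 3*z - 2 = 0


Then:
d = 12/7
s = 4
y = 22/21
z = -6/7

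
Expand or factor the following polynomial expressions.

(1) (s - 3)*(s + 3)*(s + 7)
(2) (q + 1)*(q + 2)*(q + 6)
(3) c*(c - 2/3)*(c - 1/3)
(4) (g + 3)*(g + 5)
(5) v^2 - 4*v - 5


(1) = s^3 + 7*s^2 - 9*s - 63
(2) = q^3 + 9*q^2 + 20*q + 12
(3) = c^3 - c^2 + 2*c/9
(4) = g^2 + 8*g + 15
(5) = (v - 5)*(v + 1)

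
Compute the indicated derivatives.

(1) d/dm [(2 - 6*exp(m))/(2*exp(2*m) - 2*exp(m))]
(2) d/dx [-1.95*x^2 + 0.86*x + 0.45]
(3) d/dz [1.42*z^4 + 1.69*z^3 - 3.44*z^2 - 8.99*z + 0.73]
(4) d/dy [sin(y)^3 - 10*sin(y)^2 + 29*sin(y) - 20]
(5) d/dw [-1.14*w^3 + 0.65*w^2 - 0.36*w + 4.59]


(1) = (3*exp(2*m) - 2*exp(m) + 1)*exp(-m)/(exp(2*m) - 2*exp(m) + 1)
(2) = 0.86 - 3.9*x
(3) = 5.68*z^3 + 5.07*z^2 - 6.88*z - 8.99
(4) = (3*sin(y)^2 - 20*sin(y) + 29)*cos(y)
(5) = -3.42*w^2 + 1.3*w - 0.36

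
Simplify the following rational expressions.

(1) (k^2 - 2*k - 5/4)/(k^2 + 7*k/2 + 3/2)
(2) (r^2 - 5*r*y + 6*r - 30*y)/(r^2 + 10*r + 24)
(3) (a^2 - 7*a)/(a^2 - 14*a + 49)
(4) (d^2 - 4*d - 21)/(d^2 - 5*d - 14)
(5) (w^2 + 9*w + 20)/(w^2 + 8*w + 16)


(1) = (2*k - 5)/(2*k + 6)
(2) = (r - 5*y)/(r + 4)
(3) = a/(a - 7)
(4) = (d + 3)/(d + 2)
(5) = (w + 5)/(w + 4)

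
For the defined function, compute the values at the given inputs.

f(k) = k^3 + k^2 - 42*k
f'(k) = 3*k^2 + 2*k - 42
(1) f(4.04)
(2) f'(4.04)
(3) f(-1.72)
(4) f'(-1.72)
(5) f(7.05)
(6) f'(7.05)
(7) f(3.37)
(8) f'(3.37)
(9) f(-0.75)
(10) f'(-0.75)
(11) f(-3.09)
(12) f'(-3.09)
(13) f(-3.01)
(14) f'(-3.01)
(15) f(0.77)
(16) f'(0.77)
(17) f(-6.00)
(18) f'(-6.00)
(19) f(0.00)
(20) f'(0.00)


(1) = -87.42
(2) = 15.04
(3) = 70.11
(4) = -36.56
(5) = 104.01
(6) = 121.21
(7) = -91.91
(8) = -1.19
(9) = 31.64
(10) = -41.81
(11) = 109.82
(12) = -19.54
(13) = 108.21
(14) = -20.84
(15) = -31.29
(16) = -38.68
(17) = 72.00
(18) = 54.00
(19) = 0.00
(20) = -42.00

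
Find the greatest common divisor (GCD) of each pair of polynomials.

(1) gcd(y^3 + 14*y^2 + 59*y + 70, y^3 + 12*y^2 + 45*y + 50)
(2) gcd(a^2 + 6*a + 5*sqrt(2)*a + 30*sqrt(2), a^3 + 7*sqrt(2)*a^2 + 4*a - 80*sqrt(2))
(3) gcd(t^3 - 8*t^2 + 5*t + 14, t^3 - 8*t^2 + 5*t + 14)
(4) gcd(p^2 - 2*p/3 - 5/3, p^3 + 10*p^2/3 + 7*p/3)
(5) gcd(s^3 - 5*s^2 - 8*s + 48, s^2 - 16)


(1) = gcd((y + 2)*(y + 5)*(y + 7), (y + 2)*(y + 5)^2) = y^2 + 7*y + 10
(2) = a + 5*sqrt(2)
(3) = gcd((t - 7)*(t - 2)*(t + 1), (t - 7)*(t - 2)*(t + 1)) = t^3 - 8*t^2 + 5*t + 14
(4) = p + 1
(5) = gcd((s - 4)^2*(s + 3), (s - 4)*(s + 4)) = s - 4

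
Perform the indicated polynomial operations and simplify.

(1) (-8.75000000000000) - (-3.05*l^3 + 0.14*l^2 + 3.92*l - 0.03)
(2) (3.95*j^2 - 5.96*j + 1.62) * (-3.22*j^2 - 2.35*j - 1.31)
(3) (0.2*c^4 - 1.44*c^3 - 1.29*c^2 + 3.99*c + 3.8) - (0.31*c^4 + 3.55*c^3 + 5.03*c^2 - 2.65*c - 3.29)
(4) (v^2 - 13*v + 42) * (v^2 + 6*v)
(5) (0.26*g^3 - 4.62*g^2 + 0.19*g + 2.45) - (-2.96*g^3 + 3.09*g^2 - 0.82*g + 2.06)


(1) = 3.05*l^3 - 0.14*l^2 - 3.92*l - 8.72
(2) = -12.719*j^4 + 9.9087*j^3 + 3.6151*j^2 + 4.0006*j - 2.1222
(3) = -0.11*c^4 - 4.99*c^3 - 6.32*c^2 + 6.64*c + 7.09
(4) = v^4 - 7*v^3 - 36*v^2 + 252*v
(5) = 3.22*g^3 - 7.71*g^2 + 1.01*g + 0.39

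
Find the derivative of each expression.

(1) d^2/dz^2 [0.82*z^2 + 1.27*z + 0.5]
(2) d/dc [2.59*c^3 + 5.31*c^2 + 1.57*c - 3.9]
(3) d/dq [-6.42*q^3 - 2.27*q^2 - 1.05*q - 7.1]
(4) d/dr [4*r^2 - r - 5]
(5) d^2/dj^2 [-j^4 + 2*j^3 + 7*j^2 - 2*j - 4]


(1) = 1.64000000000000
(2) = 7.77*c^2 + 10.62*c + 1.57
(3) = -19.26*q^2 - 4.54*q - 1.05
(4) = 8*r - 1
(5) = -12*j^2 + 12*j + 14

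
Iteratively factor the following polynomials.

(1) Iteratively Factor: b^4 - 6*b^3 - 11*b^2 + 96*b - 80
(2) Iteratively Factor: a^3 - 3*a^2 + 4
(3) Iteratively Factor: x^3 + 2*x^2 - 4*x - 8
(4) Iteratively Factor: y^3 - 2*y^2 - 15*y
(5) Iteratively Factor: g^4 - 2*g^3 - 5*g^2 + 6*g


(1) = (b - 5)*(b^3 - b^2 - 16*b + 16) = (b - 5)*(b + 4)*(b^2 - 5*b + 4) = (b - 5)*(b - 4)*(b + 4)*(b - 1)
(2) = (a - 2)*(a^2 - a - 2) = (a - 2)^2*(a + 1)
(3) = (x - 2)*(x^2 + 4*x + 4) = (x - 2)*(x + 2)*(x + 2)
(4) = (y)*(y^2 - 2*y - 15) = y*(y + 3)*(y - 5)
(5) = (g - 1)*(g^3 - g^2 - 6*g) = (g - 1)*(g + 2)*(g^2 - 3*g) = (g - 3)*(g - 1)*(g + 2)*(g)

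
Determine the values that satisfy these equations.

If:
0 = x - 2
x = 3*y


Then:
x = 2
y = 2/3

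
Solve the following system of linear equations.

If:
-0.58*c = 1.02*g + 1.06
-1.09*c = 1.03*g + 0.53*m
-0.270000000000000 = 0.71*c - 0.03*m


Then:
c = -0.28
g = -0.88
m = 2.29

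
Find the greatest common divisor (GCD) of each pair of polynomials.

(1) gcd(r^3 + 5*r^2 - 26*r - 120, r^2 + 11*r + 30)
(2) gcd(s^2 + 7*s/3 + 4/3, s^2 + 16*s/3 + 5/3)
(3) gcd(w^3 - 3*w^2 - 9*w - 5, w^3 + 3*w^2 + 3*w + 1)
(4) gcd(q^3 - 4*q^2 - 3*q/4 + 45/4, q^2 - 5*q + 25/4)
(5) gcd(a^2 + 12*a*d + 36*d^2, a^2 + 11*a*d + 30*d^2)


(1) = r + 6
(2) = 1
(3) = w^2 + 2*w + 1
(4) = gcd((q - 3)*(q - 5/2)*(q + 3/2), (q - 5/2)^2) = q - 5/2
(5) = gcd((a + 6*d)^2, (a + 5*d)*(a + 6*d)) = a + 6*d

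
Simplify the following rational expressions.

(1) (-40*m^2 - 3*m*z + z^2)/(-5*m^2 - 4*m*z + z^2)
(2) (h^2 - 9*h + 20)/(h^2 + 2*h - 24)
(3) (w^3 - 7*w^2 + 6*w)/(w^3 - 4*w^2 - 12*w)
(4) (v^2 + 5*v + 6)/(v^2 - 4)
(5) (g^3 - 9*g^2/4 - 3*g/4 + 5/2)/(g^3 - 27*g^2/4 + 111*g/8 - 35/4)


(1) = (-40*m^2 - 3*m*z + z^2)/(-5*m^2 - 4*m*z + z^2)
(2) = (h - 5)/(h + 6)
(3) = (w - 1)/(w + 2)
(4) = (v + 3)/(v - 2)
(5) = (2*g + 2)/(2*g - 7)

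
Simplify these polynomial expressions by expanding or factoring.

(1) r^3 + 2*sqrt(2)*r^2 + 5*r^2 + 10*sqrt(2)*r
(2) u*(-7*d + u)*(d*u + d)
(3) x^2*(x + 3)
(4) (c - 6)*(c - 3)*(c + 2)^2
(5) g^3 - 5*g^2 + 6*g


(1) = r*(r + 5)*(r + 2*sqrt(2))
(2) = -7*d^2*u^2 - 7*d^2*u + d*u^3 + d*u^2
(3) = x^3 + 3*x^2
(4) = c^4 - 5*c^3 - 14*c^2 + 36*c + 72
(5) = g*(g - 3)*(g - 2)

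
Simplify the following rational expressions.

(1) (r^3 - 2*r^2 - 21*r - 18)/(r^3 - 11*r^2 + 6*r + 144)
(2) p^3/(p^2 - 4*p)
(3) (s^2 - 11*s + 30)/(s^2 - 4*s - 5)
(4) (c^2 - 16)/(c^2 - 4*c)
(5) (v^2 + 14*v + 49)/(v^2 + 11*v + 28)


(1) = (r + 1)/(r - 8)
(2) = p^2/(p - 4)
(3) = (s - 6)/(s + 1)
(4) = (c + 4)/c
(5) = (v + 7)/(v + 4)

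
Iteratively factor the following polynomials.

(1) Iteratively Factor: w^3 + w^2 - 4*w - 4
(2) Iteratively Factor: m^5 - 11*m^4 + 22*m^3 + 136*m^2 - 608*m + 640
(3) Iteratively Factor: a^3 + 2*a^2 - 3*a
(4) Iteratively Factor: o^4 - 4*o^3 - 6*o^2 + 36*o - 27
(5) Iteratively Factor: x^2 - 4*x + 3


(1) = (w + 1)*(w^2 - 4) = (w - 2)*(w + 1)*(w + 2)
(2) = (m + 4)*(m^4 - 15*m^3 + 82*m^2 - 192*m + 160) = (m - 5)*(m + 4)*(m^3 - 10*m^2 + 32*m - 32) = (m - 5)*(m - 2)*(m + 4)*(m^2 - 8*m + 16) = (m - 5)*(m - 4)*(m - 2)*(m + 4)*(m - 4)
(3) = (a + 3)*(a^2 - a) = a*(a + 3)*(a - 1)
(4) = (o - 1)*(o^3 - 3*o^2 - 9*o + 27) = (o - 3)*(o - 1)*(o^2 - 9) = (o - 3)*(o - 1)*(o + 3)*(o - 3)
(5) = (x - 3)*(x - 1)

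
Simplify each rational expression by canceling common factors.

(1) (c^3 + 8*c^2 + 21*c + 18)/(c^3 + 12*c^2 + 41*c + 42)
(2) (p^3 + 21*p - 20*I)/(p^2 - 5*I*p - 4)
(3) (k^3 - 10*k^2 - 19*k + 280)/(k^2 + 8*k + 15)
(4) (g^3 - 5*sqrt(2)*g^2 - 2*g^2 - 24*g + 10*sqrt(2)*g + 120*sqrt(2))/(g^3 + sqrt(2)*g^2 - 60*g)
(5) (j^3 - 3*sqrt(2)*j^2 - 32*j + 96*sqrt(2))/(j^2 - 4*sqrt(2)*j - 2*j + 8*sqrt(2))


(1) = (c + 3)/(c + 7)
(2) = p + 5*I
(3) = (k^2 - 15*k + 56)/(k + 3)
(4) = (g^2 - 2*g - 24)/(g^2 + 6*sqrt(2)*g)
(5) = (j^2 + sqrt(2)*j - 24)/(j - 2)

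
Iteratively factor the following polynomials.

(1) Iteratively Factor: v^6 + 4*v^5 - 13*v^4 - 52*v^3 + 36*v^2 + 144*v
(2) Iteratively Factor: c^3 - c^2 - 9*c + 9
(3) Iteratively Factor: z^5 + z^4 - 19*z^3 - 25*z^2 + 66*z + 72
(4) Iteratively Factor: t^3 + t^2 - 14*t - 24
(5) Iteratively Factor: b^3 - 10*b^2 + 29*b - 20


(1) = (v - 3)*(v^5 + 7*v^4 + 8*v^3 - 28*v^2 - 48*v) = (v - 3)*(v - 2)*(v^4 + 9*v^3 + 26*v^2 + 24*v) = (v - 3)*(v - 2)*(v + 2)*(v^3 + 7*v^2 + 12*v) = (v - 3)*(v - 2)*(v + 2)*(v + 4)*(v^2 + 3*v) = v*(v - 3)*(v - 2)*(v + 2)*(v + 4)*(v + 3)
(2) = (c - 1)*(c^2 - 9) = (c - 1)*(c + 3)*(c - 3)
(3) = (z + 3)*(z^4 - 2*z^3 - 13*z^2 + 14*z + 24) = (z + 3)^2*(z^3 - 5*z^2 + 2*z + 8) = (z - 4)*(z + 3)^2*(z^2 - z - 2) = (z - 4)*(z + 1)*(z + 3)^2*(z - 2)
(4) = (t + 3)*(t^2 - 2*t - 8) = (t + 2)*(t + 3)*(t - 4)
(5) = (b - 1)*(b^2 - 9*b + 20) = (b - 5)*(b - 1)*(b - 4)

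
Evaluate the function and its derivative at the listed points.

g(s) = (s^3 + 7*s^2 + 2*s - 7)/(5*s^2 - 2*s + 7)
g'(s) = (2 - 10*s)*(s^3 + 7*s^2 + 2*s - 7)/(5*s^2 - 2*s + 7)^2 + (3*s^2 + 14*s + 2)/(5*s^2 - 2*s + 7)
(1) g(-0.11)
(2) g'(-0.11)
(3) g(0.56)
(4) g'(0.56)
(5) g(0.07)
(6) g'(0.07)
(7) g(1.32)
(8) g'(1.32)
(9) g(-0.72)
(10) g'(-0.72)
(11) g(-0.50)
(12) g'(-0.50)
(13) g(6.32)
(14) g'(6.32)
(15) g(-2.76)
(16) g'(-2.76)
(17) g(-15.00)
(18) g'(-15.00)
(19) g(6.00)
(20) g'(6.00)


(1) = -0.98
(2) = -0.35
(3) = -0.47
(4) = 1.68
(5) = -0.99
(6) = 0.25
(7) = 0.78
(8) = 1.30
(9) = -0.47
(10) = -0.98
(11) = -0.69
(12) = -0.98
(13) = 2.77
(14) = 0.21
(15) = 0.39
(16) = -0.04
(17) = -1.58
(18) = 0.20
(19) = 2.70
(20) = 0.21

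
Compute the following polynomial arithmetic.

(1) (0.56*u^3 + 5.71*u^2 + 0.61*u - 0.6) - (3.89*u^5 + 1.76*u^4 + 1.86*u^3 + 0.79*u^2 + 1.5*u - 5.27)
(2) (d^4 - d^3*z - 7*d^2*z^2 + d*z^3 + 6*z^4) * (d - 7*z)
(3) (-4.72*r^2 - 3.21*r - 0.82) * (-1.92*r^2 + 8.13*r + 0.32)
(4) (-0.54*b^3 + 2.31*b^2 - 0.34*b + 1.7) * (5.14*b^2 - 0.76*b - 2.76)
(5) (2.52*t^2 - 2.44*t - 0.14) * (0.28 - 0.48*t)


(1) = -3.89*u^5 - 1.76*u^4 - 1.3*u^3 + 4.92*u^2 - 0.89*u + 4.67
(2) = d^5 - 8*d^4*z + 50*d^2*z^3 - d*z^4 - 42*z^5
(3) = 9.0624*r^4 - 32.2104*r^3 - 26.0333*r^2 - 7.6938*r - 0.2624
(4) = -2.7756*b^5 + 12.2838*b^4 - 2.0128*b^3 + 2.6208*b^2 - 0.3536*b - 4.692
(5) = -1.2096*t^3 + 1.8768*t^2 - 0.616*t - 0.0392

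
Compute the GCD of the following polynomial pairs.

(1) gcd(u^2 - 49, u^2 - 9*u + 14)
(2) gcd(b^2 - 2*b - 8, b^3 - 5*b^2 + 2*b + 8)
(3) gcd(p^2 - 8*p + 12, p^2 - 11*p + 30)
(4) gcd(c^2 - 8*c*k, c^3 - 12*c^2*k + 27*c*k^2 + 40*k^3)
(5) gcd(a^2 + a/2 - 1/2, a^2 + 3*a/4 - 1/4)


(1) = gcd((u - 7)*(u + 7), (u - 7)*(u - 2)) = u - 7
(2) = b - 4
(3) = gcd((p - 6)*(p - 2), (p - 6)*(p - 5)) = p - 6
(4) = gcd(c*(c - 8*k), (c - 8*k)*(c - 5*k)*(c + k)) = c - 8*k
(5) = gcd((a - 1/2)*(a + 1), (a - 1/4)*(a + 1)) = a + 1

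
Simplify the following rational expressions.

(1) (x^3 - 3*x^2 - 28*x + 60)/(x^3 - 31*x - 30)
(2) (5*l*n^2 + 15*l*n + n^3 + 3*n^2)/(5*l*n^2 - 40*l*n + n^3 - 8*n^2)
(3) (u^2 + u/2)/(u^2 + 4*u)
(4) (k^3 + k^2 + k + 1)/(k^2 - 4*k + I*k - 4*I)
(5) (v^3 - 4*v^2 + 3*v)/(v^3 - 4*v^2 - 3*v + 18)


(1) = (x - 2)/(x + 1)
(2) = (n + 3)/(n - 8)
(3) = (2*u + 1)/(2*u + 8)
(4) = (k^2 + k*(1 - I) - I)/(k - 4)
(5) = (v^2 - v)/(v^2 - v - 6)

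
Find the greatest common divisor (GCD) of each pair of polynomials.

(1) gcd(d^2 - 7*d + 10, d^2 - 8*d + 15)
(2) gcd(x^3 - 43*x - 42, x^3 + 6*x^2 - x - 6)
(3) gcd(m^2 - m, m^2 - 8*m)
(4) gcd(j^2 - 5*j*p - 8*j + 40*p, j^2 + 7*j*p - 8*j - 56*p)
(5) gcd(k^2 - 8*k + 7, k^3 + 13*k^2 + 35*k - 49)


(1) = d - 5
(2) = gcd((x - 7)*(x + 1)*(x + 6), (x - 1)*(x + 1)*(x + 6)) = x^2 + 7*x + 6
(3) = m
(4) = j - 8
(5) = gcd((k - 7)*(k - 1), (k - 1)*(k + 7)^2) = k - 1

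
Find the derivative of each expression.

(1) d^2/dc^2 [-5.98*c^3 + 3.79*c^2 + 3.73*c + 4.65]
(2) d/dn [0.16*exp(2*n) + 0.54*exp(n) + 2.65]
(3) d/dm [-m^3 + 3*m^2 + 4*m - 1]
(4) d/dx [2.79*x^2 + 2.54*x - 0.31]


(1) = 7.58 - 35.88*c
(2) = (0.32*exp(n) + 0.54)*exp(n)
(3) = -3*m^2 + 6*m + 4
(4) = 5.58*x + 2.54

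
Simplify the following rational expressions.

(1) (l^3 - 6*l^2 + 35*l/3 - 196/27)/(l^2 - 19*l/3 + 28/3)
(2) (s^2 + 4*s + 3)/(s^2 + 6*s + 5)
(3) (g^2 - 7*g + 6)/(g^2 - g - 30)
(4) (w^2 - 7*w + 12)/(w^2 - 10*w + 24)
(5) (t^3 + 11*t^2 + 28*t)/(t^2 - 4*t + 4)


(1) = (9*l^2 - 33*l + 28)/(9*l - 36)
(2) = (s + 3)/(s + 5)
(3) = (g - 1)/(g + 5)
(4) = (w - 3)/(w - 6)
(5) = (t^3 + 11*t^2 + 28*t)/(t^2 - 4*t + 4)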